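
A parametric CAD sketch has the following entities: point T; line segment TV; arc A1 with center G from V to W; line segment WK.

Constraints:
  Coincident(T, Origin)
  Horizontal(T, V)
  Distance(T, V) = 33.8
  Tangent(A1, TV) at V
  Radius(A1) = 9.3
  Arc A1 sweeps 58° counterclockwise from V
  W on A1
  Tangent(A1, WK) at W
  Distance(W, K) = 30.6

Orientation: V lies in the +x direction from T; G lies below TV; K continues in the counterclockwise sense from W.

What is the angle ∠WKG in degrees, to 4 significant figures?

16.91°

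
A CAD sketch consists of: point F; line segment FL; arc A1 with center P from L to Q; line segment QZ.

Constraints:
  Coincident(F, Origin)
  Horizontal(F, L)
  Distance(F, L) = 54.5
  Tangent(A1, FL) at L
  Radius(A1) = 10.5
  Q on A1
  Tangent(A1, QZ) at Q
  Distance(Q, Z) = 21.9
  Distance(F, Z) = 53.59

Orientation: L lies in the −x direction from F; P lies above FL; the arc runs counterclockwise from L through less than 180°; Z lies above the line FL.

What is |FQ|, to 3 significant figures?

45.1

F is at the origin; F and L share the same y with |FL| = 54.5 and L on the −x side, so L = (-54.5, 0.00). Since A1 is tangent to FL there, PL ⟂ FL, so P = L + (0, 10.5) = (-54.5, 10.5). Since PQ ⟂ QZ (tangency), |PZ| = √(10.5² + 21.9²) = 24.3 regardless of where Q sits on A1. So Z lies on both circle(F, 53.59) and circle(P, 24.3); the above-FL intersection is Z = (-43.0, 31.9). Q is the foot of the tangent from Z: Q = (-44.0, 10.0).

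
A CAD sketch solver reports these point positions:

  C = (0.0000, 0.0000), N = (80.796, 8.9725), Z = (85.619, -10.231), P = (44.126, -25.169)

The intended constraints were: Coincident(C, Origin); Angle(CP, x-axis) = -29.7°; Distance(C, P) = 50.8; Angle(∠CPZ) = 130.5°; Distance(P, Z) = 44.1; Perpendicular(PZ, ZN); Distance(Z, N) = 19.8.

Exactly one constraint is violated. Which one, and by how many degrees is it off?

Perpendicular(PZ, ZN) — off by 5.70°.

C = (0.00, 0.00) ✓; CP at -29.70° ✓; |CP| = 50.80 ✓; ∠CPZ = 130.5° ✓; |PZ| = 44.10 ✓; ∠(PZ, ZN) = 84.30° ✗; |ZN| = 19.80 ✓.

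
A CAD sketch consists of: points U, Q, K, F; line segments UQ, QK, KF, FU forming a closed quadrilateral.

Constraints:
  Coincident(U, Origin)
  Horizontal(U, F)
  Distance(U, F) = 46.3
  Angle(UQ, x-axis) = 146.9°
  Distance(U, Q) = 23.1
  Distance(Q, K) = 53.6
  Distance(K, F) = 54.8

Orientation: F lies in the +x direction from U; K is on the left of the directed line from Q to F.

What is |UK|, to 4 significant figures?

52.57

Checks: |QK| = 53.60 ✓; |KF| = 54.80 ✓.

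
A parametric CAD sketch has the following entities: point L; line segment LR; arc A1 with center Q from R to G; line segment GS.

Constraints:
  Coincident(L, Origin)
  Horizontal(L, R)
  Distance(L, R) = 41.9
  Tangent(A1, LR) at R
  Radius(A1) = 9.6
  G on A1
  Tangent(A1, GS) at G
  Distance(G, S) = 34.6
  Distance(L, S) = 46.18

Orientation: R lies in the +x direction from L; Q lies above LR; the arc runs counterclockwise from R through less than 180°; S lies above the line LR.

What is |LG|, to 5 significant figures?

51.187

L is at the origin; L and R share the same y with |LR| = 41.9 and R on the +x side, so R = (41.900, 0.0000). Since A1 is tangent to LR there, QR ⟂ LR, so Q = R + (0, 9.6) = (41.900, 9.6000). Since QG ⟂ GS (tangency), |QS| = √(9.6² + 34.6²) = 35.907 regardless of where G sits on A1. So S lies on both circle(L, 46.18) and circle(Q, 35.907); the above-LR intersection is S = (22.928, 40.086). G is the foot of the tangent from S: G = (48.398, 16.667).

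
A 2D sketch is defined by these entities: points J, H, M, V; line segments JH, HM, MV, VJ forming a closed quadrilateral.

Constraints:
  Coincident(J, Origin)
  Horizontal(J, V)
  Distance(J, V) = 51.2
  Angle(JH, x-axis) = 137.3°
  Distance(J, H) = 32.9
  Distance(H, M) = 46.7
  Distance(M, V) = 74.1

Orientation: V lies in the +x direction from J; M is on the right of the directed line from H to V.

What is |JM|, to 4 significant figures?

30.60

Checks: |HM| = 46.70 ✓; |MV| = 74.10 ✓.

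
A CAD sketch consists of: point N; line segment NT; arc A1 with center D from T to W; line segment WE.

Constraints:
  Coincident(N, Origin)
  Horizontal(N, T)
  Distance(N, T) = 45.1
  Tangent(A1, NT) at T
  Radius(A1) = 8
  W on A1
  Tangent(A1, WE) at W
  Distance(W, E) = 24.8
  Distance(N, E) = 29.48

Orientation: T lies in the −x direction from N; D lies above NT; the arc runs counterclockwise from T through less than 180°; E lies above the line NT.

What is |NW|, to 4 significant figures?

39.54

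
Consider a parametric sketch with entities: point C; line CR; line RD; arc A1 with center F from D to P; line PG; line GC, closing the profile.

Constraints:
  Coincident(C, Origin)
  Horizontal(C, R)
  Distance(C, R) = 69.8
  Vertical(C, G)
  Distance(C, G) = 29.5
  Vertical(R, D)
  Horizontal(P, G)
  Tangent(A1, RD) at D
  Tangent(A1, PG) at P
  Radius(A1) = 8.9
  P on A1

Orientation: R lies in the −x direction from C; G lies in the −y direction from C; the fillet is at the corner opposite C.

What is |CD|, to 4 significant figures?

72.78

The virtual corner opposite C is at (-69.80, -29.50). The tangent condition forces FD to be normal to RD and A1 meets PG tangentially, so FP is at right angles to PG, with radius 8.9, so the center F sits 8.9 in from both sides at F = (-60.90, -20.60). That places the tangent points at D = (-69.80, -20.60) on RD and P = (-60.90, -29.50) on PG. Then |CD| = |D − C| = 72.78.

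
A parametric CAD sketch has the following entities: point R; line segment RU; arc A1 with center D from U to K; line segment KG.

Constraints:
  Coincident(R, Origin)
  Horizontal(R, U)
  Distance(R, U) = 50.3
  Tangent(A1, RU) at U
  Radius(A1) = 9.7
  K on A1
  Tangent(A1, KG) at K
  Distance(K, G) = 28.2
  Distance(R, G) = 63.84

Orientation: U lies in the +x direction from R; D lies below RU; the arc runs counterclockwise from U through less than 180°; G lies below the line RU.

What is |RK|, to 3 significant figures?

43.1

Checks: |DK| = 9.700 ✓; ∠(DK, KG) = 90.00° ✓; |KG| = 28.20 ✓; |RG| = 63.84 ✓.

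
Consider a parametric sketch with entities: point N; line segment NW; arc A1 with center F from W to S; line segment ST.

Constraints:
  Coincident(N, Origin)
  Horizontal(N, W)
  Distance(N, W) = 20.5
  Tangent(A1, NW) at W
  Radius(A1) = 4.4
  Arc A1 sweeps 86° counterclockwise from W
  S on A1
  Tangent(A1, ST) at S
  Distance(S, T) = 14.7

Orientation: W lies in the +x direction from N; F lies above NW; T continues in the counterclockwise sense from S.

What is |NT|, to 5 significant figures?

31.991

On A1, W sits at bearing -90° from F; an 86° counterclockwise sweep puts S at bearing -4°, so S = F + 4.4·(cos -4°, sin -4°) = (24.889, 4.0931). Since A1 is tangent to ST there, FS ⟂ ST, so ST runs along (−sin -4°, cos -4°); with |ST| = 14.7, T = (25.915, 18.757). Then |NT| = |T − N| = 31.991.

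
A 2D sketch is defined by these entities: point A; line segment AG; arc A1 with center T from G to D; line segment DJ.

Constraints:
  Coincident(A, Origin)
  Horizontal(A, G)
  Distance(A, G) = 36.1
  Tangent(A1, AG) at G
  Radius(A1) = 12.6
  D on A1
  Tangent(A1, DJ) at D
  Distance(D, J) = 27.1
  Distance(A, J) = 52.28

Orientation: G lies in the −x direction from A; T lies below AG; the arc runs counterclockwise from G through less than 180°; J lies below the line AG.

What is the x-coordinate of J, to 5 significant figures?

-31.055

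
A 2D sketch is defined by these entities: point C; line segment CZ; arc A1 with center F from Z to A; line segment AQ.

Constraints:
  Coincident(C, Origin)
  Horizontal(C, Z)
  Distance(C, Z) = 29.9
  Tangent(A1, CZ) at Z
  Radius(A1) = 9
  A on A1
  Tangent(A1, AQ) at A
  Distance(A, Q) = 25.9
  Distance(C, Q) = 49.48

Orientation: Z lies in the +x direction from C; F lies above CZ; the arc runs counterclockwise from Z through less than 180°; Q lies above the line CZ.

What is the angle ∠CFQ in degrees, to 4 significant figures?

114.9°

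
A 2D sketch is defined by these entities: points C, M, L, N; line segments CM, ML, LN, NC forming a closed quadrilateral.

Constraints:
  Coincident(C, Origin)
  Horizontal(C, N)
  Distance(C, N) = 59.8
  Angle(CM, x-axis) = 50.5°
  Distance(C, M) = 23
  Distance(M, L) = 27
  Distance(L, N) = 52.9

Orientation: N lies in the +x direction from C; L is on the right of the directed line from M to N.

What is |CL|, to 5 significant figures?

11.232

Checks: |ML| = 27.00 ✓; |LN| = 52.90 ✓.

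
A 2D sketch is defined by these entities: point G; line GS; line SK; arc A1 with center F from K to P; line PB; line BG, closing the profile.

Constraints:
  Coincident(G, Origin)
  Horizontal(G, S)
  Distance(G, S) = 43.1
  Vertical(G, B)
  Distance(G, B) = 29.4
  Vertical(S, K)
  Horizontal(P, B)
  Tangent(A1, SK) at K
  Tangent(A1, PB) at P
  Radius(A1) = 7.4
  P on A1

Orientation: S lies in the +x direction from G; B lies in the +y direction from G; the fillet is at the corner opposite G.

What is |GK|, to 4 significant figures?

48.39

The virtual corner opposite G is at (43.10, 29.40). Tangency of A1 to SK means the radius FK is perpendicular to SK and since A1 is tangent to PB there, FP ⟂ PB, with radius 7.4, so the center F sits 7.4 in from both sides at F = (35.70, 22.00). That places the tangent points at K = (43.10, 22.00) on SK and P = (35.70, 29.40) on PB. Then |GK| = |K − G| = 48.39.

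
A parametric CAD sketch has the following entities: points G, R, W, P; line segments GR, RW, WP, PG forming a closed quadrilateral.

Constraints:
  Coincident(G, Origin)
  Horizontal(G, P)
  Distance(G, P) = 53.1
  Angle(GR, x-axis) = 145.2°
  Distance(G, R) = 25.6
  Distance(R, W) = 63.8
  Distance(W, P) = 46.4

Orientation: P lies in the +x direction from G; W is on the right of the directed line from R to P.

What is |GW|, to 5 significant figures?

39.463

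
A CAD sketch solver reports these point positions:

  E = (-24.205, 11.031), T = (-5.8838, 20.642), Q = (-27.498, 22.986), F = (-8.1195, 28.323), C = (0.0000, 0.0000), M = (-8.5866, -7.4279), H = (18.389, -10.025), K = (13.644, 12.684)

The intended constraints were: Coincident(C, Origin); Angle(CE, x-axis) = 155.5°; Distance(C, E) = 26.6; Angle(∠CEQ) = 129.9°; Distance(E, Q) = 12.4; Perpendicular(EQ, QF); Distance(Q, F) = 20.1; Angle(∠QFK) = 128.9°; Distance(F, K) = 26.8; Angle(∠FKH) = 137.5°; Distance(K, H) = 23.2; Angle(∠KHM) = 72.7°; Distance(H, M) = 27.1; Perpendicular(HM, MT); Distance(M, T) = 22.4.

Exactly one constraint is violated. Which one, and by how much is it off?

Distance(M, T) = 22.4 — off by 5.80.

C = (0.00, 0.00) ✓; CE at 155.5° ✓; |CE| = 26.60 ✓; ∠CEQ = 129.9° ✓; |EQ| = 12.40 ✓; ∠(EQ, QF) = 90.00° ✓; |QF| = 20.10 ✓; ∠QFK = 128.9° ✓; |FK| = 26.80 ✓; ∠FKH = 137.5° ✓; |KH| = 23.20 ✓; ∠KHM = 72.70° ✓; |HM| = 27.10 ✓; ∠(HM, MT) = 90.00° ✓; |MT| = 28.20 ✗.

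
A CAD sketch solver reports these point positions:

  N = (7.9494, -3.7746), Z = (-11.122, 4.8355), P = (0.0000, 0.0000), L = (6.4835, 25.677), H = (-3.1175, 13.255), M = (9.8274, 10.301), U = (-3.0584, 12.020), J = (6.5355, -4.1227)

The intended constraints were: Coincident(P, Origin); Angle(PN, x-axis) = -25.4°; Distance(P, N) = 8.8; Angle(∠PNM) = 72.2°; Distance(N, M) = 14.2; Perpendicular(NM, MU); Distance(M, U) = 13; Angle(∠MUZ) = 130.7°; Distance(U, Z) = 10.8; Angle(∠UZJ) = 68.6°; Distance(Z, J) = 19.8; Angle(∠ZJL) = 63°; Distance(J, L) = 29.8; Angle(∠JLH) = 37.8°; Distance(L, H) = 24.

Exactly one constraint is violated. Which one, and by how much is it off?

Distance(L, H) = 24 — off by 8.30.

P = (0.00, 0.00) ✓; PN at -25.40° ✓; |PN| = 8.800 ✓; ∠PNM = 72.20° ✓; |NM| = 14.20 ✓; ∠(NM, MU) = 90.00° ✓; |MU| = 13.00 ✓; ∠MUZ = 130.7° ✓; |UZ| = 10.80 ✓; ∠UZJ = 68.60° ✓; |ZJ| = 19.80 ✓; ∠ZJL = 63.00° ✓; |JL| = 29.80 ✓; ∠JLH = 37.80° ✓; |LH| = 15.70 ✗.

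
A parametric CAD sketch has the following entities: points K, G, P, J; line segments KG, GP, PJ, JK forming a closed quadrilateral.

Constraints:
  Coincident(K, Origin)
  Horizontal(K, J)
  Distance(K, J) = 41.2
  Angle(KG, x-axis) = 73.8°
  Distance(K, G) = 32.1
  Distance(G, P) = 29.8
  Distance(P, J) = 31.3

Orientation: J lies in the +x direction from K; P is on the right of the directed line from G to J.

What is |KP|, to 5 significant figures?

9.9718

Checks: |GP| = 29.80 ✓; |PJ| = 31.30 ✓.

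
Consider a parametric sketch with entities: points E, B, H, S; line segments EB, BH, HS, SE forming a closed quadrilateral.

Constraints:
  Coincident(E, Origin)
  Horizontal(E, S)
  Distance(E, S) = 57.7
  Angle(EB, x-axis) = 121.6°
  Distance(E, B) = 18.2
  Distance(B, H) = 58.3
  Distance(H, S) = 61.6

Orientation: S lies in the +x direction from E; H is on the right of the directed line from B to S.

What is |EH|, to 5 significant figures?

40.648

Checks: E.y = 0.00, S.y = 0.00 ✓; |BH| = 58.30 ✓; |HS| = 61.60 ✓.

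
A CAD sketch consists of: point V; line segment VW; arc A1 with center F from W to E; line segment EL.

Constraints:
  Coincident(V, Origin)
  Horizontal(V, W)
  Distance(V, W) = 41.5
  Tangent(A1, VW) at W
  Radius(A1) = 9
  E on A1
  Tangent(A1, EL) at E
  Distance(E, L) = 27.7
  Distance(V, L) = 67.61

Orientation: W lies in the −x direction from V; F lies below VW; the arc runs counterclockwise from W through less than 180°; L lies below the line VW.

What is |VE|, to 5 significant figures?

50.260

V is at the origin; V and W share the same y with |VW| = 41.5 and W on the −x side, so W = (-41.500, 0.0000). Since A1 is tangent to VW there, FW ⟂ VW, so F = W + (0, -9) = (-41.500, -9.0000). Since FE ⟂ EL (tangency), |FL| = √(9.0² + 27.7²) = 29.125 regardless of where E sits on A1. So L lies on both circle(V, 67.61) and circle(F, 29.125); the below-VW intersection is L = (-59.695, -31.743). E is the foot of the tangent from L: E = (-49.921, -5.8243).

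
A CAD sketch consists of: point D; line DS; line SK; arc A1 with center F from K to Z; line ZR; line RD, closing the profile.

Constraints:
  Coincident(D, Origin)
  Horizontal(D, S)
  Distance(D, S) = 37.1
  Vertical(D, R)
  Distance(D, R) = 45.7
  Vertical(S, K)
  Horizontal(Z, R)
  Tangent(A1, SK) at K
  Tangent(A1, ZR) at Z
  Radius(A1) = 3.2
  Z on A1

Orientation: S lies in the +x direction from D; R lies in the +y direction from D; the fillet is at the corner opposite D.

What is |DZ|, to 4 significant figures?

56.90

D is at the origin; DS is horizontal with |DS| = 37.1 and S on the +x side, so S = (37.10, 0.000). DR is vertical with |DR| = 45.7 and R on the +y side, so R = (0.000, 45.70). The virtual corner opposite D is at (37.10, 45.70). The tangent condition forces FK to be normal to SK and A1 meets ZR tangentially, so FZ is at right angles to ZR, with radius 3.2, so the center F sits 3.2 in from both sides at F = (33.90, 42.50). That places the tangent points at K = (37.10, 42.50) on SK and Z = (33.90, 45.70) on ZR. Then |DZ| = |Z − D| = 56.90.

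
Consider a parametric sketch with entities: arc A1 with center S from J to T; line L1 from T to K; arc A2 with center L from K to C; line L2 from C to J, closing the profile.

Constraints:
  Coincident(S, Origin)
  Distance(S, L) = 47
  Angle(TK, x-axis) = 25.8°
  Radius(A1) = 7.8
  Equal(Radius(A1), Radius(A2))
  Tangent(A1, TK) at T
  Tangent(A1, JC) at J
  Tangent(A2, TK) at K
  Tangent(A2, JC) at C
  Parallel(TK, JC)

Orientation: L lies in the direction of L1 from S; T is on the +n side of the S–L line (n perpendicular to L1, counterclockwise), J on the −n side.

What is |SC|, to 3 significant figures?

47.6

The slot axis is L1's direction at 25.8°, so u = (cos 25.8°, sin 25.8°) = (0.900, 0.435) and n = (−sin 25.8°, cos 25.8°) = (-0.435, 0.900). S is at the origin and L lies 47.0 along u from S, so L = 47.0·u = (42.3, 20.5). Tangency of A1 to both parallel lines with radius 7.8 puts T and J at S ± 7.8·n: T = (-3.39, 7.02), J = (3.39, -7.02). Equal radii place K and C the same way about L: K = L + 7.8·n = (38.9, 27.5), C = L − 7.8·n = (45.7, 13.4). Then |SC| = |C − S| = 47.6.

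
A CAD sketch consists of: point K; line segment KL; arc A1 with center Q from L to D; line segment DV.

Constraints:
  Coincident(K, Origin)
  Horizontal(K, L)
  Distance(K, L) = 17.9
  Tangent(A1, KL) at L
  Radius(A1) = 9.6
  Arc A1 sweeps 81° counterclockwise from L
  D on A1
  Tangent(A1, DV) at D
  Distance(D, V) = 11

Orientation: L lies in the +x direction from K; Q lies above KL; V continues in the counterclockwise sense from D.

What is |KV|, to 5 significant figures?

34.735

K is at the origin; KL is horizontal with |KL| = 17.9 and L on the +x side, so L = (17.900, 0.0000). A1 meets KL tangentially, so QL is at right angles to KL, so Q = L + (0, 9.6) = (17.900, 9.6000). On A1, L sits at bearing -90° from Q; an 81° counterclockwise sweep puts D at bearing -9°, so D = Q + 9.6·(cos -9°, sin -9°) = (27.382, 8.0982). The tangent condition forces QD to be normal to DV, so DV runs along (−sin -9°, cos -9°); with |DV| = 11.0, V = (29.103, 18.963). Then |KV| = |V − K| = 34.735.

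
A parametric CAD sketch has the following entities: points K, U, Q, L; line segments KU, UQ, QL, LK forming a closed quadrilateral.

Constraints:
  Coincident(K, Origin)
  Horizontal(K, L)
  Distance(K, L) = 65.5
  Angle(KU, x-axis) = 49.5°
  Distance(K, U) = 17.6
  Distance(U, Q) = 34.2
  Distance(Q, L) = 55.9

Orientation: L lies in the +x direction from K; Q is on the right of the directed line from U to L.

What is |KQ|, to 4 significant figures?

24.80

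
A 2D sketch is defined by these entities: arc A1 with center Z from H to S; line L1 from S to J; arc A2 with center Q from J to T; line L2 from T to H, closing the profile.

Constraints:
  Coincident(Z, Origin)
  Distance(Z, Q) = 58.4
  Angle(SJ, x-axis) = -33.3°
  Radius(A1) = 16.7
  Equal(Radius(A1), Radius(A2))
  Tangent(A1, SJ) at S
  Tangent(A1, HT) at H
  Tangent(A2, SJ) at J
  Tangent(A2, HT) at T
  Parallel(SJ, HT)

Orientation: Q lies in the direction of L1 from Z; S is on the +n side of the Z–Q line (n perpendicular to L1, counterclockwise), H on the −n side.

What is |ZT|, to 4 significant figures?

60.74

Tangency of A1 to both parallel lines with radius 16.7 puts S and H at Z ± 16.7·n: S = (9.169, 13.96), H = (-9.169, -13.96). Equal radii place J and T the same way about Q: J = Q + 16.7·n = (57.98, -18.10), T = Q − 16.7·n = (39.64, -46.02). Then |ZT| = |T − Z| = 60.74.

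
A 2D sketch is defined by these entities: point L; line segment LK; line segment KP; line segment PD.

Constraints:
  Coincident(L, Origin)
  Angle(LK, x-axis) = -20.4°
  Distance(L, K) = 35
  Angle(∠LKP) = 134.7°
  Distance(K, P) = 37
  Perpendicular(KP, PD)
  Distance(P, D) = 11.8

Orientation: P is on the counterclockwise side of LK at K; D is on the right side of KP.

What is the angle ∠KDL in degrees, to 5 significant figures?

13.074°

∠LKP = 134.7°, so KP runs at -20.4° + (180° − 134.7°) = 24.900° from the x-axis; with |KP| = 37.0, P = K + 37.0·(cos 24.900°, sin 24.900°) = (66.365, 3.3783). The perpendicularity gives PD at right angles to KP; with |PD| = 11.8 on the right of KP, D = P + 11.8·(0.42104, -0.90704) = (71.334, -7.3248). Then cos ∠KDL = DK·DL / (|DK||DL|), giving 13.074°.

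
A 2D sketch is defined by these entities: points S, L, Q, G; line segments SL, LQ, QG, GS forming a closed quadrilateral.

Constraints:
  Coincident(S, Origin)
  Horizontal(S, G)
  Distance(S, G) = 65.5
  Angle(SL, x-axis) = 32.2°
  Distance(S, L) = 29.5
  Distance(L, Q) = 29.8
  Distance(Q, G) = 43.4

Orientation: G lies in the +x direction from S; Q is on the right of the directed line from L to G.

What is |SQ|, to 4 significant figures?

28.21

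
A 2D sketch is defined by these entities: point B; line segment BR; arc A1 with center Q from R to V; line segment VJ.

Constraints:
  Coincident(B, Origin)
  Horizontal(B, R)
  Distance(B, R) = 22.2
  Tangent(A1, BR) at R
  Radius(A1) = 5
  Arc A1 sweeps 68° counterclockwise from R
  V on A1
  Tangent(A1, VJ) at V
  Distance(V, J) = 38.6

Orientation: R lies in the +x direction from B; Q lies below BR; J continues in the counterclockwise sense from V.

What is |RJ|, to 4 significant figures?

43.35

B is at the origin; B and R share the same y with |BR| = 22.2 and R on the +x side, so R = (22.20, 0.000). Tangency of A1 to BR means the radius QR is perpendicular to BR, so Q = R + (0, -5) = (22.20, -5.000). On A1, R sits at bearing 90° from Q; a 68° counterclockwise sweep puts V at bearing 158°, so V = Q + 5.0·(cos 158°, sin 158°) = (17.56, -3.127). Since A1 is tangent to VJ there, QV ⟂ VJ, so VJ runs along (−sin 158°, cos 158°); with |VJ| = 38.6, J = (3.104, -38.92). Then |RJ| = |J − R| = 43.35.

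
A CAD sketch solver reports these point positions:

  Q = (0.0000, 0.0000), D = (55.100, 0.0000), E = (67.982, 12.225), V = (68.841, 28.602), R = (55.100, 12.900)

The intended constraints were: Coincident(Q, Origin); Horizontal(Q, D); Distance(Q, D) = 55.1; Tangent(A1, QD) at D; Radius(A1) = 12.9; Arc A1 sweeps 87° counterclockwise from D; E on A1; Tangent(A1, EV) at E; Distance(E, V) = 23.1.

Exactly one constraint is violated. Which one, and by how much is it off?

Distance(E, V) = 23.1 — off by 6.70.

Q = (0.00, 0.00) ✓; Q.y = 0.00, D.y = 0.00 ✓; |QD| = 55.10 ✓; ∠(RD, DQ) = 90.00° ✓; |RD| = 12.90 ✓; bearing(R→E) − bearing(R→D) = 87.00° ✓; |RE| = 12.90 ✓; ∠(RE, EV) = 90.00° ✓; |EV| = 16.40 ✗.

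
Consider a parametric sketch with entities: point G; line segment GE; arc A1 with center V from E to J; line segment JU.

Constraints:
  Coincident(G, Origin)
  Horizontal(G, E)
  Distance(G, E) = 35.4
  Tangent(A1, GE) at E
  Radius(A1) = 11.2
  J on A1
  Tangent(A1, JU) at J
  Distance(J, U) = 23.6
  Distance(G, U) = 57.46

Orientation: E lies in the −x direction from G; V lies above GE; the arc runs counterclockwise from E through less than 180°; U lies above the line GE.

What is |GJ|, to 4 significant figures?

33.98

Checks: |VJ| = 11.20 ✓; ∠(VJ, JU) = 90.00° ✓; |JU| = 23.60 ✓; |GU| = 57.46 ✓.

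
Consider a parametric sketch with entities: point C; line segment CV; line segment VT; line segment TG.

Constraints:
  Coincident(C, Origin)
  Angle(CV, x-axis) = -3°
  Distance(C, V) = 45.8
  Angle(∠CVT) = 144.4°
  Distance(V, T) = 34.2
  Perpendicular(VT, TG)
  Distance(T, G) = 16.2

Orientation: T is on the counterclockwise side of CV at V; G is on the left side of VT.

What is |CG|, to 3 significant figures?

72.2

C is at the origin; CV runs at -3.0° with length 45.8, so V = 45.8·(cos -3.0°, sin -3.0°) = (45.7, -2.40). ∠CVT = 144.4°, so VT runs at -3.0° + (180° − 144.4°) = 32.6° from the x-axis; with |VT| = 34.2, T = V + 34.2·(cos 32.6°, sin 32.6°) = (74.5, 16.0). VT is perpendicular to TG; with |TG| = 16.2 on the left of VT, G = T + 16.2·(-0.539, 0.842) = (65.8, 29.7). Then |CG| = |G − C| = 72.2.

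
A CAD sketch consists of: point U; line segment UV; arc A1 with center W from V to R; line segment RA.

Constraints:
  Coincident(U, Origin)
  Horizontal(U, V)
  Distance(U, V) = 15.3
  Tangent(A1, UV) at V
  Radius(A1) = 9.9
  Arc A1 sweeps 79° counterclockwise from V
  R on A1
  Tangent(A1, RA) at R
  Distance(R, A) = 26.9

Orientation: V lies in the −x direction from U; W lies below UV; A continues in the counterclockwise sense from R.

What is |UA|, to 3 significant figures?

45.8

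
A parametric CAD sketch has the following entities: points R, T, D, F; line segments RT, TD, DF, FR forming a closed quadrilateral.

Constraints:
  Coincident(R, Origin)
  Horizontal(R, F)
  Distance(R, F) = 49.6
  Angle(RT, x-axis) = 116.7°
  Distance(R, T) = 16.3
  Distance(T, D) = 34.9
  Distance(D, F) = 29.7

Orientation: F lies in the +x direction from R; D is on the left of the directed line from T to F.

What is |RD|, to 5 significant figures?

33.500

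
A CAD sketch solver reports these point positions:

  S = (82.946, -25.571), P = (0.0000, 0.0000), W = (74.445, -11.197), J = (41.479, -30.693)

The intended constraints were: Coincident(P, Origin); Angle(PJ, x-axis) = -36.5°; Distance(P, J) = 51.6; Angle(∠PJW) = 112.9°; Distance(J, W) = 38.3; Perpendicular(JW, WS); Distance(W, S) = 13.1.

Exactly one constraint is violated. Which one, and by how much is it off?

Distance(W, S) = 13.1 — off by 3.60.

P = (0.00, 0.00) ✓; PJ at -36.50° ✓; |PJ| = 51.60 ✓; ∠PJW = 112.9° ✓; |JW| = 38.30 ✓; ∠(JW, WS) = 90.00° ✓; |WS| = 16.70 ✗.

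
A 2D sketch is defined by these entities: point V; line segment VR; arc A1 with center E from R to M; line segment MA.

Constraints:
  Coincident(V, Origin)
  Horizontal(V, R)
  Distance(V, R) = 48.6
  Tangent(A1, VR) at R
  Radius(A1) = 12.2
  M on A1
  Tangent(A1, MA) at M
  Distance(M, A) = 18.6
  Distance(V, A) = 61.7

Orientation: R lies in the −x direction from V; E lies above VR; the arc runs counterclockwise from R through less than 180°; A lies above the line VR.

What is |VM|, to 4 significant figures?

44.12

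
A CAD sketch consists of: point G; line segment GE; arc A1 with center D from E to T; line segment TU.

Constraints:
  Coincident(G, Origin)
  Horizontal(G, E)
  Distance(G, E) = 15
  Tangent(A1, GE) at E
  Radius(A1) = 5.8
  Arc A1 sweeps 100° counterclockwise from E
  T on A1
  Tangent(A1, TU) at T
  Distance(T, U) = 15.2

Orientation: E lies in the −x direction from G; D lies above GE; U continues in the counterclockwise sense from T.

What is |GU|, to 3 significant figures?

24.8

On A1, E sits at bearing -90° from D; a 100° counterclockwise sweep puts T at bearing 10°, so T = D + 5.8·(cos 10°, sin 10°) = (-9.29, 6.81). Since A1 is tangent to TU there, DT ⟂ TU, so TU runs along (−sin 10°, cos 10°); with |TU| = 15.2, U = (-11.9, 21.8). Then |GU| = |U − G| = 24.8.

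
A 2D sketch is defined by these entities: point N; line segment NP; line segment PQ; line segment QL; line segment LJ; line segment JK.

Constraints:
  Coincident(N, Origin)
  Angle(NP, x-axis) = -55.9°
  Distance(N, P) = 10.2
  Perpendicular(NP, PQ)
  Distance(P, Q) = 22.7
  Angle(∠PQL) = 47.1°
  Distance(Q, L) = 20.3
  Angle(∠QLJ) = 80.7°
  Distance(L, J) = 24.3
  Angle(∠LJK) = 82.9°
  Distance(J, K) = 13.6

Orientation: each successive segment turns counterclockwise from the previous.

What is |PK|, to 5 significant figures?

12.624

N is at the origin; NP runs at -55.9° with length 10.2, so P = (5.7185, -8.4462). The perpendicularity gives PQ at right angles to NP, so PQ runs at 34.100°; with |PQ| = 22.7, Q = (24.515, 4.2803). ∠PQL = 47.1° gives QL at 167.00° from the x-axis; with |QL| = 20.3, L = (4.7358, 8.8468). ∠QLJ = 80.7° gives LJ at -93.700° from the x-axis; with |LJ| = 24.3, J = (3.1676, -15.403). ∠LJK = 82.9° gives JK at 3.4000° from the x-axis; with |JK| = 13.6, K = (16.744, -14.596). Then |PK| = |K − P| = 12.624.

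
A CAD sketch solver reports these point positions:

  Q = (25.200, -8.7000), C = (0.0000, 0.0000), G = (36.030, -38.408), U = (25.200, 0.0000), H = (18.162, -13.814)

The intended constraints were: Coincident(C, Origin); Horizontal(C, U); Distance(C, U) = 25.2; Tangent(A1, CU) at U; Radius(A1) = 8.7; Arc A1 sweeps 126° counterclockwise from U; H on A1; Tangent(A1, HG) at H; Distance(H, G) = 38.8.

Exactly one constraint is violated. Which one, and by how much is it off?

Distance(H, G) = 38.8 — off by 8.40.

C = (0.00, 0.00) ✓; C.y = 0.00, U.y = 0.00 ✓; |CU| = 25.20 ✓; ∠(QU, UC) = 90.00° ✓; |QU| = 8.700 ✓; bearing(Q→H) − bearing(Q→U) = 126.0° ✓; |QH| = 8.700 ✓; ∠(QH, HG) = 90.00° ✓; |HG| = 30.40 ✗.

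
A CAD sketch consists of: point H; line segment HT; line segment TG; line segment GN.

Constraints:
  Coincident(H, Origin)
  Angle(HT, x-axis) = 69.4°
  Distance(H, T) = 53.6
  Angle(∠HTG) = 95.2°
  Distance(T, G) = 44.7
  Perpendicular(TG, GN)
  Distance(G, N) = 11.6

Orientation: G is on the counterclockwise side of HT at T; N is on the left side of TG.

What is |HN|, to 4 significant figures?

64.82

H is at the origin; HT runs at 69.4° with length 53.6, so T = 53.6·(cos 69.4°, sin 69.4°) = (18.86, 50.17). ∠HTG = 95.2°, so TG runs at 69.4° + (180° − 95.2°) = 154.2° from the x-axis; with |TG| = 44.7, G = T + 44.7·(cos 154.2°, sin 154.2°) = (-21.39, 69.63). The perpendicularity gives GN at right angles to TG; with |GN| = 11.6 on the left of TG, N = G + 11.6·(-0.4352, -0.9003) = (-26.43, 59.18). Then |HN| = |N − H| = 64.82.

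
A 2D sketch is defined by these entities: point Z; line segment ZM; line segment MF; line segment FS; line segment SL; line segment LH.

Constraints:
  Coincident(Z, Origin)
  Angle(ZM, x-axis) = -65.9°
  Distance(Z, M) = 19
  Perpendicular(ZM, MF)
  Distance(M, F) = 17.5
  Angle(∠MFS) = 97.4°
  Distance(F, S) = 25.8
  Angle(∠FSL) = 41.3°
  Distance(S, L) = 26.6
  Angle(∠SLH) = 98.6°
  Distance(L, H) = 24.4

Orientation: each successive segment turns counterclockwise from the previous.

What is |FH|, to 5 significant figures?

12.979

∠FSL = 41.3° gives SL at -114.60° from the x-axis; with |SL| = 26.6, L = (5.2459, -9.6719). ∠SLH = 98.6° gives LH at -33.200° from the x-axis; with |LH| = 24.4, H = (25.663, -23.032). Then |FH| = |H − F| = 12.979.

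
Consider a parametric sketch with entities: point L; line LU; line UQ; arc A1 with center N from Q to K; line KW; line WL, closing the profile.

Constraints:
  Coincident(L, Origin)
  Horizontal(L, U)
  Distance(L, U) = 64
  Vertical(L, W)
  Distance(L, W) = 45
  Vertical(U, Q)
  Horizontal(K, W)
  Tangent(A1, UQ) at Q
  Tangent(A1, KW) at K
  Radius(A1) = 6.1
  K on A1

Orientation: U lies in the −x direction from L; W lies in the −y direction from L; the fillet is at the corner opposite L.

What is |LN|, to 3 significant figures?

69.8

L is at the origin; LU is horizontal with |LU| = 64.0 and U on the −x side, so U = (-64.0, 0.00). LW is vertical with |LW| = 45.0 and W on the −y side, so W = (0.00, -45.0). The virtual corner opposite L is at (-64.0, -45.0). Tangency of A1 to UQ means the radius NQ is perpendicular to UQ and tangency of A1 to KW means the radius NK is perpendicular to KW, with radius 6.1, so the center N sits 6.1 in from both sides at N = (-57.9, -38.9). Then |LN| = |N − L| = 69.8.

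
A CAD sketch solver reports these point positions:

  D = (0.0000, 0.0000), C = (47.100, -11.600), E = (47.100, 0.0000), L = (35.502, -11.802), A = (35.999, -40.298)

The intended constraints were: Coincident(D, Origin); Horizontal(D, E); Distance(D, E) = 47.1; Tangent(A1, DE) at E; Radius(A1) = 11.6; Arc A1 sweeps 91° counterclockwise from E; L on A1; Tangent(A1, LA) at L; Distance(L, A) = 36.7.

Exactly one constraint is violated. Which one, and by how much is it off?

Distance(L, A) = 36.7 — off by 8.20.

D = (0.00, 0.00) ✓; D.y = 0.00, E.y = 0.00 ✓; |DE| = 47.10 ✓; ∠(CE, ED) = 90.00° ✓; |CE| = 11.60 ✓; bearing(C→L) − bearing(C→E) = 91.00° ✓; |CL| = 11.60 ✓; ∠(CL, LA) = 90.00° ✓; |LA| = 28.50 ✗.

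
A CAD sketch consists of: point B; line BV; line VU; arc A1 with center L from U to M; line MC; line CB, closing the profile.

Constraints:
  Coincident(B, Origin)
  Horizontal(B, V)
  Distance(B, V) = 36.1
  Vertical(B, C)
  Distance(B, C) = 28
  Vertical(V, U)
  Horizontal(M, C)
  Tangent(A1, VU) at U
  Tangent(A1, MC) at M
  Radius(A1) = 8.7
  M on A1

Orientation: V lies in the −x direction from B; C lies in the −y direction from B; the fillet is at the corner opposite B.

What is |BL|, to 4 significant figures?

33.51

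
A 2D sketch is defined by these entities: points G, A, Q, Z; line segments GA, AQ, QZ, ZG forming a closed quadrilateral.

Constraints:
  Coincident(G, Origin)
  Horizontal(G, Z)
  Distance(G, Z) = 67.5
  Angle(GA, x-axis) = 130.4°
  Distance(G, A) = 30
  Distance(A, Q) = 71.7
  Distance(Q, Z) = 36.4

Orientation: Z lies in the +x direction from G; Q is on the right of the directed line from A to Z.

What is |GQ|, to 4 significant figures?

42.85

G is at the origin; G and Z share the same y with |GZ| = 67.5 and Z in +x, so Z = (67.5, 0). GA runs at 130.4° with |GA| = 30.0, so A = (-19.44, 22.85). Q is determined by |AQ| = 71.7 and |QZ| = 36.4 together: it lies at the intersection of circle(A, 71.7) and circle(Z, 36.4). With |AZ| = 89.90, the foot of the radical line on AZ is 66.17 from A and the perpendicular offset is √(71.7² − 66.17²) = 27.61. Taking the right-of-AZ solution: Q = (37.54, -20.67).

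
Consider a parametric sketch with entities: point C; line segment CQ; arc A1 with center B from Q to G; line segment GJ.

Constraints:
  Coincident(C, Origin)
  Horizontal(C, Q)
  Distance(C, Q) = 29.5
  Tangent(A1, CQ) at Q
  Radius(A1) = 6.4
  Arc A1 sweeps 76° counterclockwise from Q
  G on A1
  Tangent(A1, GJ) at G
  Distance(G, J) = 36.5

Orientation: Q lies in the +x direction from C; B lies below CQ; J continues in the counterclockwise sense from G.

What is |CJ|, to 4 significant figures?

42.79

C is at the origin; CQ is horizontal with |CQ| = 29.5 and Q on the +x side, so Q = (29.50, 0.000). Tangency of A1 to CQ means the radius BQ is perpendicular to CQ, so B = Q + (0, -6.4) = (29.50, -6.400). On A1, Q sits at bearing 90° from B; a 76° counterclockwise sweep puts G at bearing 166°, so G = B + 6.4·(cos 166°, sin 166°) = (23.29, -4.852). The tangent condition forces BG to be normal to GJ, so GJ runs along (−sin 166°, cos 166°); with |GJ| = 36.5, J = (14.46, -40.27). Then |CJ| = |J − C| = 42.79.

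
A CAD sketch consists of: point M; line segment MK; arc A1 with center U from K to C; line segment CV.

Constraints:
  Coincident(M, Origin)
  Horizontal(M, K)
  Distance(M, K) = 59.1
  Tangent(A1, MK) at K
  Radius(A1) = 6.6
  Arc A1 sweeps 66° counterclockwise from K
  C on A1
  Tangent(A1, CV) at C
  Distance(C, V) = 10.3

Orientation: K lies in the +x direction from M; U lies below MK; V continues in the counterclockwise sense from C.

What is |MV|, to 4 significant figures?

50.66

M is at the origin; MK is horizontal with |MK| = 59.1 and K on the +x side, so K = (59.10, 0.000). Tangency of A1 to MK means the radius UK is perpendicular to MK, so U = K + (0, -6.6) = (59.10, -6.600). On A1, K sits at bearing 90° from U; a 66° counterclockwise sweep puts C at bearing 156°, so C = U + 6.6·(cos 156°, sin 156°) = (53.07, -3.916). Tangency of A1 to CV means the radius UC is perpendicular to CV, so CV runs along (−sin 156°, cos 156°); with |CV| = 10.3, V = (48.88, -13.33). Then |MV| = |V − M| = 50.66.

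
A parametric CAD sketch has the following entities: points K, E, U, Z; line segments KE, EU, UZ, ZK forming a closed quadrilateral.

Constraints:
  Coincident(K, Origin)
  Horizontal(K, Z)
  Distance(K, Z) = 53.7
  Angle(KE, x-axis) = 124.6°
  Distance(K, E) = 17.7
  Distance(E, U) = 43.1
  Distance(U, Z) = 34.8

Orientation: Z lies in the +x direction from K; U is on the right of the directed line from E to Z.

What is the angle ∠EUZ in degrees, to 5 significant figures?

113.74°

K is at the origin; KZ is horizontal with |KZ| = 53.7 and Z in +x, so Z = (53.7, 0). KE runs at 124.6° with |KE| = 17.7, so E = (-10.051, 14.570). U is determined by |EU| = 43.1 and |UZ| = 34.8 together: it lies at the intersection of circle(E, 43.1) and circle(Z, 34.8). With |EZ| = 65.394, the foot of the radical line on EZ is 37.641 from E and the perpendicular offset is √(43.1² − 37.641²) = 20.995. Taking the right-of-EZ solution: U = (21.966, -14.284).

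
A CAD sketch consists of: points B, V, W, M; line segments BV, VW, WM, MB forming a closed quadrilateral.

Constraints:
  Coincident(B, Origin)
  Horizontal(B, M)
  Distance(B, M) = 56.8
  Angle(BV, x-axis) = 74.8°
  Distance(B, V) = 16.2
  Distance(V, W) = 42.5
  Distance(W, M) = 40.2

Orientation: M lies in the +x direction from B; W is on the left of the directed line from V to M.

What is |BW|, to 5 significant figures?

55.208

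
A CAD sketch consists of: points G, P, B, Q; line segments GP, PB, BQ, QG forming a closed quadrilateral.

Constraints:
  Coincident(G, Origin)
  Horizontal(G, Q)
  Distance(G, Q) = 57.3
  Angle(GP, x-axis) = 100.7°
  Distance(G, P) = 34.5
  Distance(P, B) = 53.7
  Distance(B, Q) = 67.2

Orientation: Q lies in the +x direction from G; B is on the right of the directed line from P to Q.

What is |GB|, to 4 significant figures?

20.97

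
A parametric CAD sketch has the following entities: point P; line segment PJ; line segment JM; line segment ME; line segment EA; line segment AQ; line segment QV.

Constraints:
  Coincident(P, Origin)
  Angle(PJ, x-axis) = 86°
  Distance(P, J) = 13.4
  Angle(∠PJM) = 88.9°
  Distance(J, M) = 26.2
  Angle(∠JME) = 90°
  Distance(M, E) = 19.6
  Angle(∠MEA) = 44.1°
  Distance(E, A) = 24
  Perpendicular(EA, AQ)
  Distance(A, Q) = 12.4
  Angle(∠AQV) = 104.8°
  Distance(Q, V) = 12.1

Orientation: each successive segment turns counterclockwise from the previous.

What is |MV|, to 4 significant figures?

2.564

P is at the origin; PJ runs at 86.0° with length 13.4, so J = (0.9347, 13.37). ∠PJM = 88.9° gives JM at 177.1° from the x-axis; with |JM| = 26.2, M = (-25.23, 14.69). ∠JME = 90.0° gives ME at -92.90° from the x-axis; with |ME| = 19.6, E = (-26.22, -4.882). ∠MEA = 44.1° gives EA at 43.00° from the x-axis; with |EA| = 24.0, A = (-8.671, 11.49). EA is perpendicular to AQ, so AQ runs at 133.0°; with |AQ| = 12.4, Q = (-17.13, 20.55). ∠AQV = 104.8° gives QV at -151.8° from the x-axis; with |QV| = 12.1, V = (-27.79, 14.84). Then |MV| = |V − M| = 2.564.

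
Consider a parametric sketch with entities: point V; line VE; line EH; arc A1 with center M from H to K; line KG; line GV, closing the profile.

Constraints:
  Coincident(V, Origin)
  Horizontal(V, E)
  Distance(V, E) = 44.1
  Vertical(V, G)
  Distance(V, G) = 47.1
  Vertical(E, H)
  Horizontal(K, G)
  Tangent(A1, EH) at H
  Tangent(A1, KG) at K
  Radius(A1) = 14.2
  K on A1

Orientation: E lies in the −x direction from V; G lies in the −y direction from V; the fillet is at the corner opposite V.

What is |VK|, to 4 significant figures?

55.79

V is at the origin; VE is horizontal with |VE| = 44.1 and E on the −x side, so E = (-44.10, 0.000). VG is vertical with |VG| = 47.1 and G on the −y side, so G = (0.000, -47.10). The virtual corner opposite V is at (-44.10, -47.10). The tangent condition forces MH to be normal to EH and tangency of A1 to KG means the radius MK is perpendicular to KG, with radius 14.2, so the center M sits 14.2 in from both sides at M = (-29.90, -32.90). That places the tangent points at H = (-44.10, -32.90) on EH and K = (-29.90, -47.10) on KG. Then |VK| = |K − V| = 55.79.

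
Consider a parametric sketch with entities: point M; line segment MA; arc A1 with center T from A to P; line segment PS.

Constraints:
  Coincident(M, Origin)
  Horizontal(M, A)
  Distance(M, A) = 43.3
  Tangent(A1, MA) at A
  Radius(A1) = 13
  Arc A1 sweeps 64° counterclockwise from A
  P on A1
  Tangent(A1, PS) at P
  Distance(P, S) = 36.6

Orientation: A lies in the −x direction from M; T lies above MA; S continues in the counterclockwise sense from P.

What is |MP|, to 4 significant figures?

32.45

The tangent condition forces TA to be normal to MA, so T = A + (0, 13) = (-43.30, 13.00). On A1, A sits at bearing -90° from T; a 64° counterclockwise sweep puts P at bearing -26°, so P = T + 13.0·(cos -26°, sin -26°) = (-31.62, 7.301). Then |MP| = |P − M| = 32.45.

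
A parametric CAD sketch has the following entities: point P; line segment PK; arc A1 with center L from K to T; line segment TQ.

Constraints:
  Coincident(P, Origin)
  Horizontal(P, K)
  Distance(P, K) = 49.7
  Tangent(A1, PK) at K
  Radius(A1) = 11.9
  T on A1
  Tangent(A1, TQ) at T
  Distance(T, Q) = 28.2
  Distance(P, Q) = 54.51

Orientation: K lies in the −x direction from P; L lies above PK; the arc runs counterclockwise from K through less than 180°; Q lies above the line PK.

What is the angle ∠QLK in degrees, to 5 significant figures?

155.90°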